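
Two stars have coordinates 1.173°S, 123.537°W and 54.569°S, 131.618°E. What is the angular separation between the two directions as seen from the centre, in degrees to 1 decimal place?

97.6°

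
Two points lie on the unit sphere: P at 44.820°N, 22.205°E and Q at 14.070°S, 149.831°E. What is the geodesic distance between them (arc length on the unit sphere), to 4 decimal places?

With latitudes φ₁ = 44.820°, φ₂ = -14.070° and longitude difference Δλ = 127.626°:
cos c = sin φ₁ sin φ₂ + cos φ₁ cos φ₂ cos Δλ = (0.7049)(-0.2431) + (0.7093)(0.9700)(-0.6105) = -0.59142,
so c = arccos(-0.59142) = 2.20361 rad.
On the unit sphere the arc length equals the central angle: 2.2036.

2.2036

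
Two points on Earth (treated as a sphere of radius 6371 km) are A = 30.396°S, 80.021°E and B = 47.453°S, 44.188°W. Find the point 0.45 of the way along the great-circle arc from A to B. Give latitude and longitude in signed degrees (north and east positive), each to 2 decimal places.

Central angle δ = 1.5259 rad. Interpolating on the sphere with fraction f = 0.45:
P = [sin((1−f)δ)·A + sin(fδ)·B] / sin δ = 0.7449·A + 0.6346·B in Cartesian coordinates,
giving P = (0.4190, 0.3337, -0.8444), i.e. latitude -57.61°, longitude 38.53°.

-57.61°, 38.53°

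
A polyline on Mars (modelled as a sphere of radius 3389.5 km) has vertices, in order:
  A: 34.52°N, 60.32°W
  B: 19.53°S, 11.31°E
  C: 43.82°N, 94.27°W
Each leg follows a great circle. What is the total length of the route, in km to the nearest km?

11908 km

Leg A→B: central angle 1.5155 rad, distance 5136.8 km.
Leg B→C: central angle 1.9978 rad, distance 6771.4 km.
Total: 5136.8 + 6771.4 ≈ 11908 km.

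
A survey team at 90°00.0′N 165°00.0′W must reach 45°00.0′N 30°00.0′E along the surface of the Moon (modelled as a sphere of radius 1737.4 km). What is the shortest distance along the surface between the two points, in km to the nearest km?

In radians: φ₁ = 1.5708, φ₂ = 0.7854, Δλ = -165.000° = -2.8798 rad.
cos c = sin φ₁ sin φ₂ + cos φ₁ cos φ₂ cos Δλ = (1.0000)(0.7071) + (0.0000)(0.7071)(-0.9659) = 0.70711,
so c = arccos(0.70711) = 0.78540 rad.
Distance = R·c = 1737.4 × 0.7854 ≈ 1365 km.

1365 km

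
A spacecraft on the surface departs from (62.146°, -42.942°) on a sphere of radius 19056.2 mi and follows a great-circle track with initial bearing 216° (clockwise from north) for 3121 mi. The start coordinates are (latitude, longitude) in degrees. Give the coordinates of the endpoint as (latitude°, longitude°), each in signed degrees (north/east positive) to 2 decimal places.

Angular distance δ = d/R = 3121/19056.2 = 0.16378 rad; initial bearing θ = 3.7699 rad.
sin φ₂ = sin φ₁ cos δ + cos φ₁ sin δ cos θ = (0.8841)(0.9866) + (0.4672)(0.1630)(-0.8090) = 0.8107, so φ₂ = 54.16°.
Δλ = atan2(sin θ sin δ cos φ₁, cos δ − sin φ₁ sin φ₂) = atan2(-0.0448, 0.2699) = -9.421°.
λ₂ = -42.942° − 9.421° = -52.36°.

54.16°, -52.36°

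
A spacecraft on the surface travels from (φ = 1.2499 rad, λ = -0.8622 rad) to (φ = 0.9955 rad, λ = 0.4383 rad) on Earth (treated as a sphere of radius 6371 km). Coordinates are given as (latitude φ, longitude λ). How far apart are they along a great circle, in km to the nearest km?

In radians: φ₁ = 1.2499, φ₂ = 0.9955, Δλ = 74.513° = 1.3005 rad.
cos c = sin φ₁ sin φ₂ + cos φ₁ cos φ₂ cos Δλ = (0.9490)(0.8390) + (0.3154)(0.5441)(0.2670) = 0.84202,
so c = arccos(0.84202) = 0.56977 rad.
Distance = R·c = 6371 × 0.5698 ≈ 3630 km.

3630 km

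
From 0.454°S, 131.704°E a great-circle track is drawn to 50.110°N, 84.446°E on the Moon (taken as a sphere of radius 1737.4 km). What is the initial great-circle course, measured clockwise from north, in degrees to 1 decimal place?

328.6°

With φ₁ = -0.0079, φ₂ = 0.8746, Δλ = -0.8248 rad, the forward-azimuth formula gives
θ = atan2( sin Δλ cos φ₂ , cos φ₁ sin φ₂ − sin φ₁ cos φ₂ cos Δλ ) = atan2(-0.4710, 0.7707) = -31.43°.
Adding 360° brings this into [0°, 360°): 328.6°.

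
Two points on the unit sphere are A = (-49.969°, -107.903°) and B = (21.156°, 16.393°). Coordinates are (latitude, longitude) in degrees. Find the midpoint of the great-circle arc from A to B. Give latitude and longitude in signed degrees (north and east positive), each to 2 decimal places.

-27.45°, -26.59°

The central angle between A and B is δ = 2.2323 rad.
With f = 0.5, the slerp weights are sin((1−f)δ)/sin δ = 1.1386 and sin(fδ)/sin δ = 1.1386.
Weighted sum of the unit vectors: (1.1386)·(-0.1977,-0.6121,-0.7657) + (1.1386)·(0.8947,0.2632,0.3609) = (0.7936, -0.3972, -0.4609).
Converting back: φ = atan2(z, √(x²+y²)) = -27.45°, λ = atan2(y, x) = -26.59°.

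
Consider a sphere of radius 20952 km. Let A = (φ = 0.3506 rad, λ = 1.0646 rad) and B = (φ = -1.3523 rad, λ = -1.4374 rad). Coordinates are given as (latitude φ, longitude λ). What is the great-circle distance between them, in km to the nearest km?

43849 km

With latitudes φ₁ = 20.088°, φ₂ = -77.481° and longitude difference Δλ = -143.354°:
cos c = sin φ₁ sin φ₂ + cos φ₁ cos φ₂ cos Δλ = (0.3435)(-0.9762) + (0.9392)(0.2168)(-0.8023) = -0.49863,
so c = arccos(-0.49863) = 2.09282 rad.
Distance = R·c = 20952 × 2.0928 ≈ 43849 km.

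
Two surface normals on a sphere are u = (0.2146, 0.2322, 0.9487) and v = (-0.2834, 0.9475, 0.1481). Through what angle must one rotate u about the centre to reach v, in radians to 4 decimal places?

1.2664 rad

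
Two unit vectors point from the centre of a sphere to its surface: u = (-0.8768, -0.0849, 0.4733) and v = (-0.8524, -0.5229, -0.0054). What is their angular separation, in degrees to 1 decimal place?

u·v = 0.7892; |u| = 1.0000, |v| = 1.0000.
cos θ = (u·v)/(|u||v|) = 0.7892, so θ = 37.9°.

37.9°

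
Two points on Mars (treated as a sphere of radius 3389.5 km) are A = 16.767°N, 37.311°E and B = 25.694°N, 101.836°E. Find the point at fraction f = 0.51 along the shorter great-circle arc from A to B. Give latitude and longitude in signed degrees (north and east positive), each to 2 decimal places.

24.77°, 69.13°

The central angle between A and B is δ = 1.0516 rad.
With f = 0.51, the slerp weights are sin((1−f)δ)/sin δ = 0.5676 and sin(fδ)/sin δ = 0.5885.
Weighted sum of the unit vectors: (0.5676)·(0.7615,0.5804,0.2885) + (0.5885)·(-0.1848,0.8820,0.4336) = (0.3235, 0.8485, 0.4189).
Converting back: φ = atan2(z, √(x²+y²)) = 24.77°, λ = atan2(y, x) = 69.13°.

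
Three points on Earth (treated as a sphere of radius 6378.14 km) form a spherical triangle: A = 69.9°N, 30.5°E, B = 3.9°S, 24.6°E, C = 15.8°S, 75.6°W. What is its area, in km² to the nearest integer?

69758769 km²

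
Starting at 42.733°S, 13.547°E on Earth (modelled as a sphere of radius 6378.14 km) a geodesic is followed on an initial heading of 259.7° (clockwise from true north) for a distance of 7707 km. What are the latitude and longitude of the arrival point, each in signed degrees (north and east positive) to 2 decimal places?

Angular distance δ = d/R = 7707/6378.14 = 1.20835 rad; initial bearing θ = 4.5326 rad.
sin φ₂ = sin φ₁ cos δ + cos φ₁ sin δ cos θ = (-0.6786)(0.3546) + (0.7345)(0.9350)(-0.1788) = -0.3634, so φ₂ = -21.31°.
Δλ = atan2(sin θ sin δ cos φ₁, cos δ − sin φ₁ sin φ₂) = atan2(-0.6757, 0.1080) = -80.922°.
λ₂ = 13.547° − 80.922° = -67.38°.

-21.31°, -67.38°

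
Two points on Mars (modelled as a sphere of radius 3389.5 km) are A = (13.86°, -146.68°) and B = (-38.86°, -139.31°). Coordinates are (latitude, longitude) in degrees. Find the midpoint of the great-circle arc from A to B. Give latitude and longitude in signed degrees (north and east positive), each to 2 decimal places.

The central angle between A and B is δ = 0.9280 rad.
With f = 0.5, the slerp weights are sin((1−f)δ)/sin δ = 0.5591 and sin(fδ)/sin δ = 0.5591.
Weighted sum of the unit vectors: (0.5591)·(-0.8113,-0.5333,0.2396) + (0.5591)·(-0.5904,-0.5077,-0.6274) = (-0.7837, -0.5820, -0.2169).
Converting back: φ = atan2(z, √(x²+y²)) = -12.52°, λ = atan2(y, x) = -143.40°.

-12.52°, -143.40°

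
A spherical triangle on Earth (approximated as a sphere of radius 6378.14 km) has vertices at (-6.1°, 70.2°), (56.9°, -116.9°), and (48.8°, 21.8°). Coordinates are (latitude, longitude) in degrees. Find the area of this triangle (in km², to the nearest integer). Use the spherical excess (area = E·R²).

31005475 km²

Side lengths (central angles): a = 1.2024, b = 1.2080, c = 2.2496 rad; semiperimeter s = 2.3300.
By l'Huilier's theorem, tan(E/4) = √[tan(s/2) tan((s−a)/2) tan((s−b)/2) tan((s−c)/2)], giving spherical excess E = 0.7622 rad.
Area = E·R² = 0.7622 × (6378.14)² ≈ 31005475 km².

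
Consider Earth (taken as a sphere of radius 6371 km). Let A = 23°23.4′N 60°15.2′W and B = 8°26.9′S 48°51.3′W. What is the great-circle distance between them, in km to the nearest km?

In radians: φ₁ = 0.4082, φ₂ = -0.1475, Δλ = 11.398° = 0.1989 rad.
cos c = sin φ₁ sin φ₂ + cos φ₁ cos φ₂ cos Δλ = (0.3970)(-0.1469) + (0.9178)(0.9891)(0.9803) = 0.83163,
so c = arccos(0.83163) = 0.58875 rad.
Distance = R·c = 6371 × 0.5888 ≈ 3751 km.

3751 km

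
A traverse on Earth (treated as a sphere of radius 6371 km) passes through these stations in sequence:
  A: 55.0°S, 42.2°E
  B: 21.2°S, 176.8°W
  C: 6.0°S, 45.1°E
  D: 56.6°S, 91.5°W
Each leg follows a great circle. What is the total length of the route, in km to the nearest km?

Leg A→B: central angle 1.6904 rad, distance 10769.8 km.
Leg B→C: central angle 2.2815 rad, distance 14535.2 km.
Leg C→D: central angle 1.8865 rad, distance 12019.0 km.
Total: 10769.8 + 14535.2 + 12019.0 ≈ 37324 km.

37324 km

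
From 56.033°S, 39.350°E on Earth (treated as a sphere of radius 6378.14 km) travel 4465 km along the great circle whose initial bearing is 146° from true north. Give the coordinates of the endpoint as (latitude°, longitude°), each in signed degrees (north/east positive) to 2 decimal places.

-68.86°, 131.84°

Angular distance δ = d/R = 4465/6378.14 = 0.70005 rad; initial bearing θ = 2.5482 rad.
sin φ₂ = sin φ₁ cos δ + cos φ₁ sin δ cos θ = (-0.8294)(0.7648) + (0.5587)(0.6443)(-0.8290) = -0.9327, so φ₂ = -68.86°.
Δλ = atan2(sin θ sin δ cos φ₁, cos δ − sin φ₁ sin φ₂) = atan2(0.2013, -0.0087) = 92.489°.
λ₂ = 39.350° + 92.489° = 131.84°.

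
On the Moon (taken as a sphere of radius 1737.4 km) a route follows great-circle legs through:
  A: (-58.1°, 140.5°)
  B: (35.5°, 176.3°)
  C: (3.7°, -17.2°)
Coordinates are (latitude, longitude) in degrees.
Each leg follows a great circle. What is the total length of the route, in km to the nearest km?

Leg A→B: central angle 1.7154 rad, distance 2980.3 km.
Leg B→C: central angle 2.4226 rad, distance 4209.1 km.
Total: 2980.3 + 4209.1 ≈ 7189 km.

7189 km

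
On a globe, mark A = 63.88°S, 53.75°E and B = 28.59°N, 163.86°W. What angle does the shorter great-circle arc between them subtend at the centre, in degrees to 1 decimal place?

137.4°

With latitudes φ₁ = -63.880°, φ₂ = 28.590° and longitude difference Δλ = 142.390°:
cos c = sin φ₁ sin φ₂ + cos φ₁ cos φ₂ cos Δλ = (-0.8979)(0.4785) + (0.4403)(0.8781)(-0.7922) = -0.73590,
so c = arccos(-0.73590) = 2.39779 rad.
So the angular separation is 137.4°.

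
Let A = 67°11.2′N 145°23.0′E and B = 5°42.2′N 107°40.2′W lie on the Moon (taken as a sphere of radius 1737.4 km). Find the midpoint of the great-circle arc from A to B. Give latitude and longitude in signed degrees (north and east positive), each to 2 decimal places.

46.86°, -130.48°

The central angle between A and B is δ = 1.5917 rad.
With f = 0.5, the slerp weights are sin((1−f)δ)/sin δ = 0.7146 and sin(fδ)/sin δ = 0.7146.
Weighted sum of the unit vectors: (0.7146)·(-0.3191,0.2203,0.9218) + (0.7146)·(-0.3020,-0.9481,0.0994) = (-0.4439, -0.5201, 0.7297).
Converting back: φ = atan2(z, √(x²+y²)) = 46.86°, λ = atan2(y, x) = -130.48°.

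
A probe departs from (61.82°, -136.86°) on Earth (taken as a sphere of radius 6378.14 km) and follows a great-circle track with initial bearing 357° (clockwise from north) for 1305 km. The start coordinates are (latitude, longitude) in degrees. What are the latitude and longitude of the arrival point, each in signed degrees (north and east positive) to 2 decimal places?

Angular distance δ = d/R = 1305/6378.14 = 0.20461 rad; initial bearing θ = 6.2308 rad.
sin φ₂ = sin φ₁ cos δ + cos φ₁ sin δ cos θ = (0.8815)(0.9791) + (0.4722)(0.2032)(0.9986) = 0.9589, so φ₂ = 73.52°.
Δλ = atan2(sin θ sin δ cos φ₁, cos δ − sin φ₁ sin φ₂) = atan2(-0.0050, 0.1339) = -2.148°.
λ₂ = -136.860° − 2.148° = -139.01°.

73.52°, -139.01°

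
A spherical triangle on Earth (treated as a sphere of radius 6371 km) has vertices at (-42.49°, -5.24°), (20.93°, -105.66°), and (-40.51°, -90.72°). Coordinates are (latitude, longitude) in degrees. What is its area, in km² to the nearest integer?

Side lengths (central angles): a = 1.0995, b = 1.0668, c = 1.9454 rad; semiperimeter s = 2.0558.
By l'Huilier's theorem, tan(E/4) = √[tan(s/2) tan((s−a)/2) tan((s−b)/2) tan((s−c)/2)], giving spherical excess E = 0.6346 rad.
Area = E·R² = 0.6346 × (6371)² ≈ 25760152 km².

25760152 km²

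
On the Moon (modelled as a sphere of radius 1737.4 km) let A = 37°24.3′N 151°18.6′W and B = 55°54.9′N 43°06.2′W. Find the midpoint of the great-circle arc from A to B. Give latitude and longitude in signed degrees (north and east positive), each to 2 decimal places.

60.37°, -110.63°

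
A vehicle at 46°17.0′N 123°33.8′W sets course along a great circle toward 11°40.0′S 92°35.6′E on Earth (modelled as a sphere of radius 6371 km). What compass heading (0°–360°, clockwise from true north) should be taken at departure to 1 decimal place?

Δλ = -143.843° = -2.5105 rad.
y = sin Δλ · cos φ₂ = (-0.5900)(0.9793) = -0.5778
x = cos φ₁ sin φ₂ − sin φ₁ cos φ₂ cos Δλ = (0.6911)(-0.2022) − (0.7228)(0.9793)(-0.8074) = 0.4318
θ = atan2(y, x) = -53.23°; adding 360° gives 306.8°.

306.8°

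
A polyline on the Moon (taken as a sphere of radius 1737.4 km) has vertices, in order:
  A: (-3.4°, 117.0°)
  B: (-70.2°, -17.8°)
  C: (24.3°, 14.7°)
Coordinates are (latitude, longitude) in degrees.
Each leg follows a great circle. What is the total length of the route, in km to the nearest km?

Leg A→B: central angle 1.7543 rad, distance 3047.9 km.
Leg B→C: central angle 1.6979 rad, distance 2950.0 km.
Total: 3047.9 + 2950.0 ≈ 5998 km.

5998 km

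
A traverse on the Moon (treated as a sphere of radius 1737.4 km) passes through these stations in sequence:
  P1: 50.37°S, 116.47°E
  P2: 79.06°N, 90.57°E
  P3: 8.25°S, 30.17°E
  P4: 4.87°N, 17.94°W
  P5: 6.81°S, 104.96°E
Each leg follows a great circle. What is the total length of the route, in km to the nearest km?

Leg P1→P2: central angle 2.2748 rad, distance 3952.3 km.
Leg P2→P3: central angle 1.6189 rad, distance 2812.7 km.
Leg P3→P4: central angle 0.8682 rad, distance 1508.4 km.
Leg P4→P5: central angle 2.1501 rad, distance 3735.6 km.
Total: 3952.3 + 2812.7 + 1508.4 + 3735.6 ≈ 12009 km.

12009 km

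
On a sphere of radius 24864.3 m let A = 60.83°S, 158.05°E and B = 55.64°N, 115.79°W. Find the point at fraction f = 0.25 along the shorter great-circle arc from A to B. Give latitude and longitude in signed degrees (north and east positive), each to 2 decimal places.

The central angle between A and B is δ = 2.3495 rad.
With f = 0.25, the slerp weights are sin((1−f)δ)/sin δ = 1.3793 and sin(fδ)/sin δ = 0.7786.
Weighted sum of the unit vectors: (1.3793)·(-0.4521,0.1822,-0.8732) + (0.7786)·(-0.2456,-0.5082,0.8255) = (-0.8147, -0.1444, -0.5616).
Converting back: φ = atan2(z, √(x²+y²)) = -34.17°, λ = atan2(y, x) = -169.95°.

-34.17°, -169.95°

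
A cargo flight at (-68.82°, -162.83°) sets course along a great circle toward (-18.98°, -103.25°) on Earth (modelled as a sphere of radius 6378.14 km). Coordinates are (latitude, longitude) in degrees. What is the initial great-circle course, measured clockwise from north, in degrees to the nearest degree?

Δλ = 59.580° = 1.0399 rad.
y = sin Δλ · cos φ₂ = (0.8623)(0.9456) = 0.8155
x = cos φ₁ sin φ₂ − sin φ₁ cos φ₂ cos Δλ = (0.3613)(-0.3252) − (-0.9324)(0.9456)(0.5063) = 0.3290
θ = atan2(y, x) = 68.03°, so the bearing is 68°.

68°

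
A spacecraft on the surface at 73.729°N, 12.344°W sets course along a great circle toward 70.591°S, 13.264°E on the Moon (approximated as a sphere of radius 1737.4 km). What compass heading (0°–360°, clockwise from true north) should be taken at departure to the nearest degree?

165°

With φ₁ = 1.2868, φ₂ = -1.2320, Δλ = 0.4469 rad, the forward-azimuth formula gives
θ = atan2( sin Δλ cos φ₂ , cos φ₁ sin φ₂ − sin φ₁ cos φ₂ cos Δλ ) = atan2(0.1436, -0.5519) = 165.41°.
So the initial bearing is 165°.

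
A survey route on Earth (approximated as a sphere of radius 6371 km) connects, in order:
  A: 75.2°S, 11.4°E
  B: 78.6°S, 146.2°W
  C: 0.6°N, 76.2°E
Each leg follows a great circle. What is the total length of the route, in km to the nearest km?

Leg A→B: central angle 0.4486 rad, distance 2857.8 km.
Leg B→C: central angle 1.7277 rad, distance 11006.9 km.
Total: 2857.8 + 11006.9 ≈ 13865 km.

13865 km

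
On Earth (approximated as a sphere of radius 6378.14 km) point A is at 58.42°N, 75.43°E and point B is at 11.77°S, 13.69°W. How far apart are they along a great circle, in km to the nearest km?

11082 km

With latitudes φ₁ = 58.420°, φ₂ = -11.770° and longitude difference Δλ = -89.120°:
Haversine: a = sin²(Δφ/2) + cos φ₁ cos φ₂ sin²(Δλ/2) = 0.3305 + (0.5237)(0.9790)(0.4923) = 0.58295.
Central angle c = 2·arcsin(√a) = 1.73747 rad.
Distance = R·c = 6378.14 × 1.7375 ≈ 11082 km.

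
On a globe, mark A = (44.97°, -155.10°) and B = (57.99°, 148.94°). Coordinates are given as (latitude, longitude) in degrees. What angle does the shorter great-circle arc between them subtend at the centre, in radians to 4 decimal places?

0.6280 rad

Let φ₁ = 0.7849 rad, φ₂ = 1.0121 rad, and Δλ = -0.9767 rad.
Haversine: a = sin²(Δφ/2) + cos φ₁ cos φ₂ sin²(Δλ/2) = 0.0129 + (0.7075)(0.5301)(0.2201) = 0.09540.
Central angle c = 2·arcsin(√a) = 0.62800 rad.
So the angular separation is 0.6280 rad.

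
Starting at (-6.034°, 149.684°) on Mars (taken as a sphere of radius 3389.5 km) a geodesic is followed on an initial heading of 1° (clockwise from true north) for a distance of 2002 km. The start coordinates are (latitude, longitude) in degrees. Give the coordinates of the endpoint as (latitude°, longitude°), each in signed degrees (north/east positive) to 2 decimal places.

27.80°, 150.31°

Angular distance δ = d/R = 2002/3389.5 = 0.59065 rad; initial bearing θ = 0.0175 rad.
sin φ₂ = sin φ₁ cos δ + cos φ₁ sin δ cos θ = (-0.1051)(0.8306) + (0.9945)(0.5569)(0.9998) = 0.4664, so φ₂ = 27.80°.
Δλ = atan2(sin θ sin δ cos φ₁, cos δ − sin φ₁ sin φ₂) = atan2(0.0097, 0.8796) = 0.630°.
λ₂ = 149.684° + 0.630° = 150.31°.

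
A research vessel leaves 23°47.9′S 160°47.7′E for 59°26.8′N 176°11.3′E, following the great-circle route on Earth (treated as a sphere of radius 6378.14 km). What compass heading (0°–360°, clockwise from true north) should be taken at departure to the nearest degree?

With φ₁ = -0.4154, φ₂ = 1.0375, Δλ = 0.2687 rad, the forward-azimuth formula gives
θ = atan2( sin Δλ cos φ₂ , cos φ₁ sin φ₂ − sin φ₁ cos φ₂ cos Δλ ) = atan2(0.1349, 0.9857) = 7.79°.
So the initial bearing is 8°.

8°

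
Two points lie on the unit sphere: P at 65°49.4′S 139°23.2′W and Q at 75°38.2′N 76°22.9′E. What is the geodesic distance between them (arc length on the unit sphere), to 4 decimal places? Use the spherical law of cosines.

Let φ₁ = -1.1488 rad, φ₂ = 1.3201 rad, and Δλ = -2.5173 rad.
cos c = sin φ₁ sin φ₂ + cos φ₁ cos φ₂ cos Δλ = (-0.9123)(0.9687) + (0.4096)(0.2481)(-0.8114) = -0.96621,
so c = arccos(-0.96621) = 2.88088 rad.
On the unit sphere the arc length equals the central angle: 2.8809.

2.8809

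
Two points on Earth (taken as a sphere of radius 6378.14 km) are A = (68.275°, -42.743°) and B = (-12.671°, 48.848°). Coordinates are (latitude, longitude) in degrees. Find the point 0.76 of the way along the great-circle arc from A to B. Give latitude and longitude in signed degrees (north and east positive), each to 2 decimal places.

Central angle δ = 1.7863 rad. Interpolating on the sphere with fraction f = 0.76:
P = [sin((1−f)δ)·A + sin(fδ)·B] / sin δ = 0.4255·A + 1.0005·B in Cartesian coordinates,
giving P = (0.7580, 0.6281, 0.1758), i.e. latitude 10.13°, longitude 39.64°.

10.13°, 39.64°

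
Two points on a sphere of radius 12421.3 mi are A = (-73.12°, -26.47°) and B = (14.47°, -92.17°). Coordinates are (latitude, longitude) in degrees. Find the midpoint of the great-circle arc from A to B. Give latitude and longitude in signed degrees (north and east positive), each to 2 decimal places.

-32.28°, -78.50°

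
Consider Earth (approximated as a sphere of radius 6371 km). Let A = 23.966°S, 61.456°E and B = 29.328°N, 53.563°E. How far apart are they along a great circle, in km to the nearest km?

5986 km

With latitudes φ₁ = -23.966°, φ₂ = 29.328° and longitude difference Δλ = -7.893°:
cos c = sin φ₁ sin φ₂ + cos φ₁ cos φ₂ cos Δλ = (-0.4062)(0.4898) + (0.9138)(0.8718)(0.9905) = 0.59016,
so c = arccos(0.59016) = 0.93954 rad.
Distance = R·c = 6371 × 0.9395 ≈ 5986 km.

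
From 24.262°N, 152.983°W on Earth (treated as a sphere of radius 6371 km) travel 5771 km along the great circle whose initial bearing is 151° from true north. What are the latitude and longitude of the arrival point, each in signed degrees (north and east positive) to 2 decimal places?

-21.96°, -128.69°

Angular distance δ = d/R = 5771/6371 = 0.90582 rad; initial bearing θ = 2.6354 rad.
sin φ₂ = sin φ₁ cos δ + cos φ₁ sin δ cos θ = (0.4109)(0.6170) + (0.9117)(0.7869)(-0.8746) = -0.3739, so φ₂ = -21.96°.
Δλ = atan2(sin θ sin δ cos φ₁, cos δ − sin φ₁ sin φ₂) = atan2(0.3478, 0.7707) = 24.290°.
λ₂ = -152.983° + 24.290° = -128.69°.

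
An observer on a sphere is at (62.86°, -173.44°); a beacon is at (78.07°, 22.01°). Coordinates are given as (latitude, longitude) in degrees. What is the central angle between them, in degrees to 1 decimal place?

38.8°

With latitudes φ₁ = 62.860°, φ₂ = 78.070° and longitude difference Δλ = -164.550°:
cos c = sin φ₁ sin φ₂ + cos φ₁ cos φ₂ cos Δλ = (0.8899)(0.9784) + (0.4562)(0.2067)(-0.9639) = 0.77978,
so c = arccos(0.77978) = 0.67648 rad.
So the angular separation is 38.8°.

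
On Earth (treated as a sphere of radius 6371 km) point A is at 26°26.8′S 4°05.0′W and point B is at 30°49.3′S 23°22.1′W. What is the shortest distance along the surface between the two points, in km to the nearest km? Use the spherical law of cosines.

In radians: φ₁ = -0.4616, φ₂ = -0.5379, Δλ = -19.285° = -0.3366 rad.
cos c = sin φ₁ sin φ₂ + cos φ₁ cos φ₂ cos Δλ = (-0.4454)(-0.5124) + (0.8953)(0.8588)(0.9439) = 0.95394,
so c = arccos(0.95394) = 0.30469 rad.
Distance = R·c = 6371 × 0.3047 ≈ 1941 km.

1941 km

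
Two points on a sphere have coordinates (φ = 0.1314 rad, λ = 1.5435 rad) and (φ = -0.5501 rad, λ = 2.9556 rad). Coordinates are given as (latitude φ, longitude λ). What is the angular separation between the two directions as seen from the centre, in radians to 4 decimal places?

1.5057 rad

In radians: φ₁ = 0.1314, φ₂ = -0.5501, Δλ = 80.907° = 1.4121 rad.
Haversine: a = sin²(Δφ/2) + cos φ₁ cos φ₂ sin²(Δλ/2) = 0.1117 + (0.9914)(0.8525)(0.4210) = 0.46747.
Central angle c = 2·arcsin(√a) = 1.50569 rad.
So the angular separation is 1.5057 rad.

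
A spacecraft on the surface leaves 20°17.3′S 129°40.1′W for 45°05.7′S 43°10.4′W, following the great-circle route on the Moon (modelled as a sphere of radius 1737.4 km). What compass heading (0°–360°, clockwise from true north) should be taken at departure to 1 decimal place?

With φ₁ = -0.3541, φ₂ = -0.7871, Δλ = 1.5096 rad, the forward-azimuth formula gives
θ = atan2( sin Δλ cos φ₂ , cos φ₁ sin φ₂ − sin φ₁ cos φ₂ cos Δλ ) = atan2(0.7046, -0.6494) = 132.66°.
So the initial bearing is 132.7°.

132.7°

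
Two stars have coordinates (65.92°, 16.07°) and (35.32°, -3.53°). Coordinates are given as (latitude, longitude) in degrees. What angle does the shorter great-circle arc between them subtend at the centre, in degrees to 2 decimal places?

32.71°

Let φ₁ = 1.1505 rad, φ₂ = 0.6165 rad, and Δλ = -0.3421 rad.
cos c = sin φ₁ sin φ₂ + cos φ₁ cos φ₂ cos Δλ = (0.9130)(0.5781) + (0.4080)(0.8159)(0.9421) = 0.84145,
so c = arccos(0.84145) = 0.57083 rad.
So the angular separation is 32.71°.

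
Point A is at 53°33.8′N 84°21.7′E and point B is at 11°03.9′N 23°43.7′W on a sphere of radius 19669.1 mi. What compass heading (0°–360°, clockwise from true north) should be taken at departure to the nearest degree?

291°

Δλ = -108.090° = -1.8865 rad.
y = sin Δλ · cos φ₂ = (-0.9506)(0.9814) = -0.9329
x = cos φ₁ sin φ₂ − sin φ₁ cos φ₂ cos Δλ = (0.5939)(0.1919) − (0.8045)(0.9814)(-0.3105) = 0.3592
θ = atan2(y, x) = -68.94°; adding 360° gives 291°.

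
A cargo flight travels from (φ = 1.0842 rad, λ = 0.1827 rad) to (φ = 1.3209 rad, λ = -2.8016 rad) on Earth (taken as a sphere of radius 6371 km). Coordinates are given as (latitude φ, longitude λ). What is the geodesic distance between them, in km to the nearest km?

Let φ₁ = 1.0842 rad, φ₂ = 1.3209 rad, and Δλ = -2.9843 rad.
Haversine: a = sin²(Δφ/2) + cos φ₁ cos φ₂ sin²(Δλ/2) = 0.0139 + (0.4676)(0.2473)(0.9938) = 0.12887.
Central angle c = 2·arcsin(√a) = 0.73436 rad.
Distance = R·c = 6371 × 0.7344 ≈ 4679 km.

4679 km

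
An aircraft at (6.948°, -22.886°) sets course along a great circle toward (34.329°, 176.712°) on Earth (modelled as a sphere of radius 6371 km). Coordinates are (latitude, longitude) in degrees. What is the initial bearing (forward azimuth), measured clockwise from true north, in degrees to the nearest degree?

With φ₁ = 0.1213, φ₂ = 0.5992, Δλ = -2.7995 rad, the forward-azimuth formula gives
θ = atan2( sin Δλ cos φ₂ , cos φ₁ sin φ₂ − sin φ₁ cos φ₂ cos Δλ ) = atan2(-0.2770, 0.6539) = -22.96°.
Adding 360° brings this into [0°, 360°): 337°.

337°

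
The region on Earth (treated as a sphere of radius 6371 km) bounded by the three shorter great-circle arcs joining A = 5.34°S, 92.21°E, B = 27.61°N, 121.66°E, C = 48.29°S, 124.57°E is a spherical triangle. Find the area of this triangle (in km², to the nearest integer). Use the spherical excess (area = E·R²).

Side lengths (central angles): a = 1.3255, b = 0.8904, c = 0.7596 rad; semiperimeter s = 1.4877.
By l'Huilier's theorem, tan(E/4) = √[tan(s/2) tan((s−a)/2) tan((s−b)/2) tan((s−c)/2)], giving spherical excess E = 0.3737 rad.
Area = E·R² = 0.3737 × (6371)² ≈ 15167030 km².

15167030 km²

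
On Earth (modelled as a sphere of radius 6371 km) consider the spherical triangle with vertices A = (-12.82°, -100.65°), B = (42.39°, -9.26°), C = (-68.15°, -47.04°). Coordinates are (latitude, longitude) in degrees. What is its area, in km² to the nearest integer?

Side lengths (central angles): a = 1.9916, b = 1.1360, c = 1.7386 rad; semiperimeter s = 2.4331.
By l'Huilier's theorem, tan(E/4) = √[tan(s/2) tan((s−a)/2) tan((s−b)/2) tan((s−c)/2)], giving spherical excess E = 1.5494 rad.
Area = E·R² = 1.5494 × (6371)² ≈ 62890212 km².

62890212 km²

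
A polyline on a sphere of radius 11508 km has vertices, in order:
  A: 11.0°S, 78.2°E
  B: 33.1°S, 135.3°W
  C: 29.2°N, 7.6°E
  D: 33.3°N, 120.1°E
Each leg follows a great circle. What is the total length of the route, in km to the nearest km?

Leg A→B: central angle 2.1914 rad, distance 25218.6 km.
Leg B→C: central angle 2.5861 rad, distance 29761.4 km.
Leg C→D: central angle 1.5822 rad, distance 18207.4 km.
Total: 25218.6 + 29761.4 + 18207.4 ≈ 73187 km.

73187 km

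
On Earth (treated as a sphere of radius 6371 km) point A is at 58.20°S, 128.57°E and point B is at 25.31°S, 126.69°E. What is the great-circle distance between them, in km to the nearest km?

In radians: φ₁ = -1.0158, φ₂ = -0.4417, Δλ = -1.880° = -0.0328 rad.
Haversine: a = sin²(Δφ/2) + cos φ₁ cos φ₂ sin²(Δλ/2) = 0.0801 + (0.5270)(0.9040)(0.0003) = 0.08027.
Central angle c = 2·arcsin(√a) = 0.57451 rad.
Distance = R·c = 6371 × 0.5745 ≈ 3660 km.

3660 km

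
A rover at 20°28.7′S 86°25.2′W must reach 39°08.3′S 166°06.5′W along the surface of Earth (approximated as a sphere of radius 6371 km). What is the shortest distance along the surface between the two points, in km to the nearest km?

7723 km

In radians: φ₁ = -0.3574, φ₂ = -0.6831, Δλ = -79.688° = -1.3908 rad.
cos c = sin φ₁ sin φ₂ + cos φ₁ cos φ₂ cos Δλ = (-0.3499)(-0.6312) + (0.9368)(0.7756)(0.1790) = 0.35089,
so c = arccos(0.35089) = 1.21227 rad.
Distance = R·c = 6371 × 1.2123 ≈ 7723 km.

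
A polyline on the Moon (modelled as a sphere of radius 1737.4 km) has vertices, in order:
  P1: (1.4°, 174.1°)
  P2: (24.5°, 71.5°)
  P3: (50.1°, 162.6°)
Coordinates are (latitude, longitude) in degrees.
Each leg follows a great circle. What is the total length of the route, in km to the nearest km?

Leg P1→P2: central angle 1.7602 rad, distance 3058.2 km.
Leg P2→P3: central angle 1.2588 rad, distance 2187.1 km.
Total: 3058.2 + 2187.1 ≈ 5245 km.

5245 km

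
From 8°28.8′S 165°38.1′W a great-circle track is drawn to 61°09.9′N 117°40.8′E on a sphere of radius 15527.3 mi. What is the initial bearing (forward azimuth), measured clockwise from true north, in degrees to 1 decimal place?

332.0°

With φ₁ = -0.1480, φ₂ = 1.0675, Δλ = -1.3384 rad, the forward-azimuth formula gives
θ = atan2( sin Δλ cos φ₂ , cos φ₁ sin φ₂ − sin φ₁ cos φ₂ cos Δλ ) = atan2(-0.4693, 0.8828) = -28.00°.
Adding 360° brings this into [0°, 360°): 332.0°.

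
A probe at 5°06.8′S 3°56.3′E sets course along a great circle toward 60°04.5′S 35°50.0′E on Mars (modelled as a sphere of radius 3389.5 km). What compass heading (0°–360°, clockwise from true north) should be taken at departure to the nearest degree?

With φ₁ = -0.0892, φ₂ = -1.0485, Δλ = 0.5567 rad, the forward-azimuth formula gives
θ = atan2( sin Δλ cos φ₂ , cos φ₁ sin φ₂ − sin φ₁ cos φ₂ cos Δλ ) = atan2(0.2636, -0.8255) = 162.29°.
So the initial bearing is 162°.

162°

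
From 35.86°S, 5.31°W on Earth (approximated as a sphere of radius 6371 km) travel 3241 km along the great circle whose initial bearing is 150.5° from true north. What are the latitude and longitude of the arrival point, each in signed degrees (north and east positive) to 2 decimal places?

-58.78°, 22.25°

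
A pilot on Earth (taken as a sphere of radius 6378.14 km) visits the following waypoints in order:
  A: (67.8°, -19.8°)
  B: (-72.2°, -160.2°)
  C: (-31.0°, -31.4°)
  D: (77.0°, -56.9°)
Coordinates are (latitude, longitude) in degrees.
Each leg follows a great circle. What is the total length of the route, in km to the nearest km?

Leg A→B: central angle 2.8983 rad, distance 18485.7 km.
Leg B→C: central angle 1.2385 rad, distance 7899.5 km.
Leg C→D: central angle 1.9048 rad, distance 12148.9 km.
Total: 18485.7 + 7899.5 + 12148.9 ≈ 38534 km.

38534 km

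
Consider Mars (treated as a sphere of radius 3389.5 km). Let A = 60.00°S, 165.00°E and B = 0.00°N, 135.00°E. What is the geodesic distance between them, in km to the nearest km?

Let φ₁ = -1.0472 rad, φ₂ = 0.0000 rad, and Δλ = -0.5236 rad.
cos c = sin φ₁ sin φ₂ + cos φ₁ cos φ₂ cos Δλ = (-0.8660)(0.0000) + (0.5000)(1.0000)(0.8660) = 0.43301,
so c = arccos(0.43301) = 1.12296 rad.
Distance = R·c = 3389.5 × 1.1230 ≈ 3806 km.

3806 km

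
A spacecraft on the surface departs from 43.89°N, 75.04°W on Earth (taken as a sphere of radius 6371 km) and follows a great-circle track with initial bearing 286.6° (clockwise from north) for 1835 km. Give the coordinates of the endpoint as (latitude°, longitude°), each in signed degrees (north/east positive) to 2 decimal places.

Angular distance δ = d/R = 1835/6371 = 0.28802 rad; initial bearing θ = 5.0021 rad.
sin φ₂ = sin φ₁ cos δ + cos φ₁ sin δ cos θ = (0.6933)(0.9588) + (0.7207)(0.2841)(0.2857) = 0.7232, so φ₂ = 46.32°.
Δλ = atan2(sin θ sin δ cos φ₁, cos δ − sin φ₁ sin φ₂) = atan2(-0.1962, 0.4574) = -23.213°.
λ₂ = -75.040° − 23.213° = -98.25°.

46.32°, -98.25°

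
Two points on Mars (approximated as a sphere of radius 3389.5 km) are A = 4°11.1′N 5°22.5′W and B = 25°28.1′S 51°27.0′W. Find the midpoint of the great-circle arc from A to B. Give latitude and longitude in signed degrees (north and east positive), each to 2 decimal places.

Central angle δ = 0.9357 rad. Interpolating on the sphere with fraction f = 0.5:
P = [sin((1−f)δ)·A + sin(fδ)·B] / sin δ = 0.5602·A + 0.5602·B in Cartesian coordinates,
giving P = (0.8714, -0.4479, -0.2000), i.e. latitude -11.54°, longitude -27.20°.

-11.54°, -27.20°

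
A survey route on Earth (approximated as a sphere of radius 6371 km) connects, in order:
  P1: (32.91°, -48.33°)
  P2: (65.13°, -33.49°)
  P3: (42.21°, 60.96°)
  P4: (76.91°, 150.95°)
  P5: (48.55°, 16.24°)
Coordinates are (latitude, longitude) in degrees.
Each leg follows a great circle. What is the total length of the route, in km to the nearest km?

Leg P1→P2: central angle 0.5841 rad, distance 3721.1 km.
Leg P2→P3: central angle 0.9455 rad, distance 6023.5 km.
Leg P3→P4: central angle 0.8574 rad, distance 5462.4 km.
Leg P4→P5: central angle 0.8962 rad, distance 5709.7 km.
Total: 3721.1 + 6023.5 + 5462.4 + 5709.7 ≈ 20917 km.

20917 km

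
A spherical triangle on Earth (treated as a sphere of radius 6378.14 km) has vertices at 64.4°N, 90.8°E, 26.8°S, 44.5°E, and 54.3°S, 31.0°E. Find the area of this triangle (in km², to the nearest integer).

1337142 km²

Side lengths (central angles): a = 0.5103, b = 2.2212, c = 1.7114 rad; semiperimeter s = 2.2215.
By l'Huilier's theorem, tan(E/4) = √[tan(s/2) tan((s−a)/2) tan((s−b)/2) tan((s−c)/2)], giving spherical excess E = 0.0329 rad.
Area = E·R² = 0.0329 × (6378.14)² ≈ 1337142 km².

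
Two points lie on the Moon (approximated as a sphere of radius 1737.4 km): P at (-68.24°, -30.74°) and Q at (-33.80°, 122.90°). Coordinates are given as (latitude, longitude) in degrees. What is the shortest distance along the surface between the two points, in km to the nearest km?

2307 km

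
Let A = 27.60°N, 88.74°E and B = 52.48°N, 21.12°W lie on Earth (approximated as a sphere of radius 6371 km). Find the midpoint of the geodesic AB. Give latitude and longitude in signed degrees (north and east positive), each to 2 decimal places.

54.73°, 48.60°

Central angle δ = 1.3856 rad. Interpolating on the sphere with fraction f = 0.5:
P = [sin((1−f)δ)·A + sin(fδ)·B] / sin δ = 0.6498·A + 0.6498·B in Cartesian coordinates,
giving P = (0.3818, 0.4331, 0.8165), i.e. latitude 54.73°, longitude 48.60°.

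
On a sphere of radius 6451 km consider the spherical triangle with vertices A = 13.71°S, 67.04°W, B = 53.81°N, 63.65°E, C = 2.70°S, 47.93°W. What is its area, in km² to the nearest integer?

10972244 km²

Side lengths (central angles): a = 1.8286, b = 0.3815, c = 2.1716 rad; semiperimeter s = 2.1908.
By l'Huilier's theorem, tan(E/4) = √[tan(s/2) tan((s−a)/2) tan((s−b)/2) tan((s−c)/2)], giving spherical excess E = 0.2637 rad.
Area = E·R² = 0.2637 × (6451)² ≈ 10972244 km².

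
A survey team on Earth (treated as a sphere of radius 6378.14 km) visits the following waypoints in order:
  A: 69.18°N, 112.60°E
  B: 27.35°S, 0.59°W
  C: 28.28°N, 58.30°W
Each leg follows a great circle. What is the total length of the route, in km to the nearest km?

22495 km

Leg A→B: central angle 2.1576 rad, distance 13761.8 km.
Leg B→C: central angle 1.3692 rad, distance 8733.2 km.
Total: 13761.8 + 8733.2 ≈ 22495 km.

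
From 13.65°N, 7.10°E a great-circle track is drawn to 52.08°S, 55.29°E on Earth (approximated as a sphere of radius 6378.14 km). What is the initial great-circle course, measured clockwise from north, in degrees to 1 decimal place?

152.0°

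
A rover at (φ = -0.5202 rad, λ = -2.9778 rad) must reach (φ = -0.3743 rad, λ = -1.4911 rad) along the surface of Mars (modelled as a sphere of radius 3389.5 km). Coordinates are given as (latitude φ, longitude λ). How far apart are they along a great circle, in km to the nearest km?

Let φ₁ = -0.5202 rad, φ₂ = -0.3743 rad, and Δλ = 1.4867 rad.
cos c = sin φ₁ sin φ₂ + cos φ₁ cos φ₂ cos Δλ = (-0.4971)(-0.3656) + (0.8677)(0.9308)(0.0840) = 0.24957,
so c = arccos(0.24957) = 1.31856 rad.
Distance = R·c = 3389.5 × 1.3186 ≈ 4469 km.

4469 km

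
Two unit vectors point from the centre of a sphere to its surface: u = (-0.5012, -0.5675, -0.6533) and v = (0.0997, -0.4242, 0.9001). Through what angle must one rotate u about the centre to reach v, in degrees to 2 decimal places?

u·v = -0.3973; |u| = 1.0000, |v| = 1.0000.
cos θ = (u·v)/(|u||v|) = -0.3972, so θ = 113.41°.

113.41°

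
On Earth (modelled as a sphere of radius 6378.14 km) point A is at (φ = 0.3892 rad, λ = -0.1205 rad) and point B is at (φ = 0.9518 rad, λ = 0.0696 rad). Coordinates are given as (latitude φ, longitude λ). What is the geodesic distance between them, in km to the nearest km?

With latitudes φ₁ = 22.300°, φ₂ = 54.534° and longitude difference Δλ = 10.892°:
cos c = sin φ₁ sin φ₂ + cos φ₁ cos φ₂ cos Δλ = (0.3794)(0.8145) + (0.9252)(0.5802)(0.9820) = 0.83620,
so c = arccos(0.83620) = 0.58048 rad.
Distance = R·c = 6378.14 × 0.5805 ≈ 3702 km.

3702 km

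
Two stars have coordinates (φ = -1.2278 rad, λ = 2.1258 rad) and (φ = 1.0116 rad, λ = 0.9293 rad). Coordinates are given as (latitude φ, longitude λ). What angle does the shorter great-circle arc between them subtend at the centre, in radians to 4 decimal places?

Let φ₁ = -1.2278 rad, φ₂ = 1.0116 rad, and Δλ = -1.1965 rad.
Haversine: a = sin²(Δφ/2) + cos φ₁ cos φ₂ sin²(Δλ/2) = 0.8099 + (0.3363)(0.5305)(0.3172) = 0.86654.
Central angle c = 2·arcsin(√a) = 2.39363 rad.
So the angular separation is 2.3936 rad.

2.3936 rad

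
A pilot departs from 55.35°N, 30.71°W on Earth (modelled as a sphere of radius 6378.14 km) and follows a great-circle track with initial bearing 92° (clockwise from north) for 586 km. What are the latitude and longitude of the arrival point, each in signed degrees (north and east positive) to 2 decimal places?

54.82°, -21.55°

Angular distance δ = d/R = 586/6378.14 = 0.09188 rad; initial bearing θ = 1.6057 rad.
sin φ₂ = sin φ₁ cos δ + cos φ₁ sin δ cos θ = (0.8226)(0.9958) + (0.5686)(0.0917)(-0.0349) = 0.8174, so φ₂ = 54.82°.
Δλ = atan2(sin θ sin δ cos φ₁, cos δ − sin φ₁ sin φ₂) = atan2(0.0521, 0.3234) = 9.157°.
λ₂ = -30.710° + 9.157° = -21.55°.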